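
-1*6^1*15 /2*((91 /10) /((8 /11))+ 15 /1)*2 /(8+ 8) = -19809 /128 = -154.76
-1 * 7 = -7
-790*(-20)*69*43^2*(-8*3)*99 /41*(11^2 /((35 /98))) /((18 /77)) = -6941465138583360 /41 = -169304027770325.85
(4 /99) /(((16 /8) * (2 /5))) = 5 /99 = 0.05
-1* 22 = -22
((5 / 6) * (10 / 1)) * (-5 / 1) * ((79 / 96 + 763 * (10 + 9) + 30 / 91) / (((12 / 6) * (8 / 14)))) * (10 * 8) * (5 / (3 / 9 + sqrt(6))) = 395799565625 / 33072- 395799565625 * sqrt(6) / 11024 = -75977302.94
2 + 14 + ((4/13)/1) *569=191.08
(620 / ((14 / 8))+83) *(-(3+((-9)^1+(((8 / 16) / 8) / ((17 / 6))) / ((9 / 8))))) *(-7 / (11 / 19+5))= -3281.26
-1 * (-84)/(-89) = -84/89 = -0.94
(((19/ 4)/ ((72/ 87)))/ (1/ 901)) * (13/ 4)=6453863/ 384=16806.93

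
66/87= 22/29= 0.76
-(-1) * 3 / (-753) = -1 / 251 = -0.00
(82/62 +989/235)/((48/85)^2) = 29112415/1678464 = 17.34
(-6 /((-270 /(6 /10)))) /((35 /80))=16 /525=0.03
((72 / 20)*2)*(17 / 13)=612 / 65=9.42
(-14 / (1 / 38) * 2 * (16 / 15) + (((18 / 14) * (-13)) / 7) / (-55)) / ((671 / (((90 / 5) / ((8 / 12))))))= -45.67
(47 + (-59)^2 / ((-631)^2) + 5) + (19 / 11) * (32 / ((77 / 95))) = 40537330851 / 337242367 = 120.20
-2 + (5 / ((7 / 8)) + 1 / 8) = 3.84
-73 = -73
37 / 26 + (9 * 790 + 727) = 203799 / 26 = 7838.42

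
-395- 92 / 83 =-32877 / 83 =-396.11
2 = 2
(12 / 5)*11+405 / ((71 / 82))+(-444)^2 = 70158702 / 355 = 197630.15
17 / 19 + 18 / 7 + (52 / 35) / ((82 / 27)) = 107843 / 27265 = 3.96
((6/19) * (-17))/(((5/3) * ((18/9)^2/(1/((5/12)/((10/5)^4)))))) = -14688/475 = -30.92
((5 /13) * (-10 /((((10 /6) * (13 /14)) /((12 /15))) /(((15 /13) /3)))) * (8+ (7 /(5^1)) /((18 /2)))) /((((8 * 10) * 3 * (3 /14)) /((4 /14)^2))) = -2936 /296595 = -0.01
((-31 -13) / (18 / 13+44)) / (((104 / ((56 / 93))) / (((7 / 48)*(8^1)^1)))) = -539 / 82305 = -0.01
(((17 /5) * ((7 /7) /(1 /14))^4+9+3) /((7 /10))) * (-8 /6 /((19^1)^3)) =-5225056 /144039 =-36.28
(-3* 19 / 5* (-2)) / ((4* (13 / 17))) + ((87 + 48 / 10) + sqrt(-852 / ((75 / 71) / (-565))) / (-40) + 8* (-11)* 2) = -9977 / 130 - 71* sqrt(565) / 100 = -93.62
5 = 5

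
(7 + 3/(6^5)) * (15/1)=90725/864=105.01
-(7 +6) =-13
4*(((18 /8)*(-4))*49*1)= -1764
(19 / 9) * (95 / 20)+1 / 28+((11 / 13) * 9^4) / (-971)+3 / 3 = 5.35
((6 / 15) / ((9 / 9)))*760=304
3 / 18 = 0.17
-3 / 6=-1 / 2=-0.50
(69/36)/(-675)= -23/8100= -0.00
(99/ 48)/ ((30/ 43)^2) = 20339/ 4800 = 4.24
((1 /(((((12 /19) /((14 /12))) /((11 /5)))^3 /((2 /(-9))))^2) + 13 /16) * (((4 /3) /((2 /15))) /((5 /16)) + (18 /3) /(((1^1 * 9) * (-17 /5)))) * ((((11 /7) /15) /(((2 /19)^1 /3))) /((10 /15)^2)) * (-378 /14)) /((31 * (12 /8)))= -53808985027286953934261 /1942778234880000000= -27696.93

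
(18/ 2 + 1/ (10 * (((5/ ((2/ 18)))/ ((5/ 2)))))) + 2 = 1981/ 180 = 11.01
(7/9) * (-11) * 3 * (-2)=154/3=51.33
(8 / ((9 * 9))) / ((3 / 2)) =16 / 243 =0.07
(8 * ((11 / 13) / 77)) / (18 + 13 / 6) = 48 / 11011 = 0.00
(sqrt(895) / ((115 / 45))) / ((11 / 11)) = 9 *sqrt(895) / 23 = 11.71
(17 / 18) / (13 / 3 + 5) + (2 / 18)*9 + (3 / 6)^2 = 227 / 168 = 1.35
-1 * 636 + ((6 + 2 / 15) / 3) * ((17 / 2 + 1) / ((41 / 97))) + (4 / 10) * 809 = -98320 / 369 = -266.45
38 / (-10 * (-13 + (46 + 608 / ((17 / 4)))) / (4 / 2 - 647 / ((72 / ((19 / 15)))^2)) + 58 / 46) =-1356104518 / 34865355397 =-0.04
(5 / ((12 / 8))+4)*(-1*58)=-425.33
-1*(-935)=935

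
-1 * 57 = -57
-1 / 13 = -0.08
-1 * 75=-75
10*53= 530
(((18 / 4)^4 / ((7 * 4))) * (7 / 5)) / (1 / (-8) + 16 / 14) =15309 / 760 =20.14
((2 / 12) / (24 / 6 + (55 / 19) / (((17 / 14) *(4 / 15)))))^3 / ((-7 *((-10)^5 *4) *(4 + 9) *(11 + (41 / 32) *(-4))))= 33698267 / 3372376035128332050000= 0.00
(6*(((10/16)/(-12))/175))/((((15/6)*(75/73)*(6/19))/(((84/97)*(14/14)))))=-1387/727500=-0.00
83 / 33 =2.52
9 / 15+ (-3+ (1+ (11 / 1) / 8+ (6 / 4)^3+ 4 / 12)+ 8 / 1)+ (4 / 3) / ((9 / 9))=781 / 60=13.02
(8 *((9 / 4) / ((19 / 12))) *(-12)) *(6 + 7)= -33696 / 19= -1773.47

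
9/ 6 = 3/ 2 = 1.50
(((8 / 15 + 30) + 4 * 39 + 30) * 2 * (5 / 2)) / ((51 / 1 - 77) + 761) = 464 / 315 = 1.47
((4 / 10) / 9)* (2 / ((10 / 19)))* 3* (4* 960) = 9728 / 5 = 1945.60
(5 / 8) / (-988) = -5 / 7904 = -0.00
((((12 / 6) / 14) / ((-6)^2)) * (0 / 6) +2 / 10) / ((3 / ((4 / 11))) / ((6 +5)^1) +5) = 4 / 115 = 0.03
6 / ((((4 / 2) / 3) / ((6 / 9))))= 6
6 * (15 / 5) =18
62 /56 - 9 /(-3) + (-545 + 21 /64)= -242173 /448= -540.56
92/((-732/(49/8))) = -1127/1464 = -0.77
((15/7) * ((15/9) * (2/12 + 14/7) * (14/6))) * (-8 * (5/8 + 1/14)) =-4225/42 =-100.60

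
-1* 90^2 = -8100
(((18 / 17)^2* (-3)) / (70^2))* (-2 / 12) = 81 / 708050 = 0.00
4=4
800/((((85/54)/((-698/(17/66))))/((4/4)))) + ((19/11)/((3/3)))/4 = -17513205389/12716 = -1377257.42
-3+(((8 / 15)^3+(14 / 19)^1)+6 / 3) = -7147 / 64125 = -0.11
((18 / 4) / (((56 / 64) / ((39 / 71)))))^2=1971216 / 247009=7.98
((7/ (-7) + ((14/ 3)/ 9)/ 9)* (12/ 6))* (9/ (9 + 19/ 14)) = -6412/ 3915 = -1.64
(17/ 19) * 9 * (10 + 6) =2448/ 19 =128.84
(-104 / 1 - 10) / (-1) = 114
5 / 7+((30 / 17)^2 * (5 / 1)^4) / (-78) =-637465 / 26299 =-24.24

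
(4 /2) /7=2 /7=0.29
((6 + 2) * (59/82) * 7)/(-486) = -826/9963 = -0.08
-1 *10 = -10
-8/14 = -4/7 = -0.57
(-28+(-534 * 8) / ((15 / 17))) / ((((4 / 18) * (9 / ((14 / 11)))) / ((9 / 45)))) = -619.77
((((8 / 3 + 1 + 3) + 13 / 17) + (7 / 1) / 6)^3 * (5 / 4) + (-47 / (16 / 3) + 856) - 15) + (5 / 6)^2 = 6908074595 / 4244832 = 1627.41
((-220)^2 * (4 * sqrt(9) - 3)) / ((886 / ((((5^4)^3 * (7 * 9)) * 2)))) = 6699902343750000 / 443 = 15123933055869.07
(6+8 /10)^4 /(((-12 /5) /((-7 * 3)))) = 2338588 /125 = 18708.70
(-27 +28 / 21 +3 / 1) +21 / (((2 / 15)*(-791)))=-22.87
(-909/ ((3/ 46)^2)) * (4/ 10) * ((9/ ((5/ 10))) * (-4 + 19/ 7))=69243984/ 35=1978399.54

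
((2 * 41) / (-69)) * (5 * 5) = -2050 / 69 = -29.71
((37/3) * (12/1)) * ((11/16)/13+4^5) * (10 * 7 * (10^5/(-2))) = -6895972125000/13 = -530459394230.77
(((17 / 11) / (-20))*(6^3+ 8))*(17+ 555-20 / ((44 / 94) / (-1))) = -6437424 / 605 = -10640.37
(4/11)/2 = 2/11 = 0.18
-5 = -5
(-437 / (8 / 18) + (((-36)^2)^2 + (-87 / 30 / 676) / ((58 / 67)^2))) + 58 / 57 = 75030094688087 / 44697120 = 1678633.76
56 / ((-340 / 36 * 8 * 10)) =-0.07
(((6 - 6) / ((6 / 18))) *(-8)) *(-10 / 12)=0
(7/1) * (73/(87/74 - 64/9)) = -340326/3953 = -86.09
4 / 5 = 0.80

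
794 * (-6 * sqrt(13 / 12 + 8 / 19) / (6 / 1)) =-2779 * sqrt(399) / 57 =-973.87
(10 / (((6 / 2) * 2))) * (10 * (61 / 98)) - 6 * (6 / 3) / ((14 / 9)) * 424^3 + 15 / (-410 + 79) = -28611367155926 / 48657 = -588021603.39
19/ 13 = 1.46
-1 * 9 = -9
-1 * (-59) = 59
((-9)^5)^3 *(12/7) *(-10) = 24706935851357880/7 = 3529562264479697.14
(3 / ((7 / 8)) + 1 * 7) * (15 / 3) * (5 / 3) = 1825 / 21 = 86.90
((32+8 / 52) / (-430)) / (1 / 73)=-15257 / 2795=-5.46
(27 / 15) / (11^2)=9 / 605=0.01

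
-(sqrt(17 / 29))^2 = -17 / 29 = -0.59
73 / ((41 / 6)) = 438 / 41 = 10.68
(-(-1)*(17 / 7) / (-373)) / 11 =-17 / 28721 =-0.00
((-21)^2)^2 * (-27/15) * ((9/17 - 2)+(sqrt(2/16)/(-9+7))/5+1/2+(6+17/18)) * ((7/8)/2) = -622144719/680+12252303 * sqrt(2)/3200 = -909503.90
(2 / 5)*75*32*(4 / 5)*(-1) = -768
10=10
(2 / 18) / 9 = 1 / 81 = 0.01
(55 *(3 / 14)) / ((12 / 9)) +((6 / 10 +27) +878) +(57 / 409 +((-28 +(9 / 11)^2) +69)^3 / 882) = 996.61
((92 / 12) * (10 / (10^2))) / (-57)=-23 / 1710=-0.01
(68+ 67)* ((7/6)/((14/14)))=315/2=157.50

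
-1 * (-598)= 598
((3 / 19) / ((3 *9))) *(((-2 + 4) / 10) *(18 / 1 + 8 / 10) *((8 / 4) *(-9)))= -188 / 475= -0.40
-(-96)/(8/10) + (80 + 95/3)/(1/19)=6725/3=2241.67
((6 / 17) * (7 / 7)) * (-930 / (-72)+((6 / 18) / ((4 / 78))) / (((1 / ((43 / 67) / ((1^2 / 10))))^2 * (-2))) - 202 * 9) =-104447329 / 152626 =-684.34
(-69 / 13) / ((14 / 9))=-621 / 182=-3.41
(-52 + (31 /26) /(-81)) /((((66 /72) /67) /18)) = -29357524 /429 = -68432.46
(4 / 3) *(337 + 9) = 461.33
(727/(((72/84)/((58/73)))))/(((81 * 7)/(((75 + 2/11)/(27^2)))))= 17435641/142249041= 0.12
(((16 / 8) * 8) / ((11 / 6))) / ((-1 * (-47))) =96 / 517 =0.19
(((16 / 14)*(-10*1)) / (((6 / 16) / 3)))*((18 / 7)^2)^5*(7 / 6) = -380849837506560 / 282475249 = -1348259.14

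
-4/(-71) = 4/71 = 0.06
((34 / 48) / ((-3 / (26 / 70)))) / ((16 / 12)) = -221 / 3360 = -0.07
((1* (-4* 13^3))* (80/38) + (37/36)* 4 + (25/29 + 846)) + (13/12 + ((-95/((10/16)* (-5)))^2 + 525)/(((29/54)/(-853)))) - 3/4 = -287549541133/123975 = -2319415.54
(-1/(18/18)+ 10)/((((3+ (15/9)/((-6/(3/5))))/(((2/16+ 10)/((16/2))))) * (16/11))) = 24057/8704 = 2.76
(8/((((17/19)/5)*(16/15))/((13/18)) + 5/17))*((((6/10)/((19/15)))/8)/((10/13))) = 1.10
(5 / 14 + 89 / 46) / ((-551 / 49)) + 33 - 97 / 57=1182179 / 38019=31.09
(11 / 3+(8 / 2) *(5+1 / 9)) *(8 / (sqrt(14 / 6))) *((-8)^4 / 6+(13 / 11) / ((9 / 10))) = 16793072 *sqrt(21) / 891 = 86369.84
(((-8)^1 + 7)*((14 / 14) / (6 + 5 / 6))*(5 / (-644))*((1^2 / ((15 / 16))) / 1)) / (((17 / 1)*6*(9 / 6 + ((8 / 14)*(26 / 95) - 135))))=-760 / 8529149271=-0.00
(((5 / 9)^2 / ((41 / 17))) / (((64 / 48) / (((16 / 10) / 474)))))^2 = 7225 / 68832244881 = 0.00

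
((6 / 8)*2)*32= 48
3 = 3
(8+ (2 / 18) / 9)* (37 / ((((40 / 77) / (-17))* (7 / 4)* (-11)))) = 408221 / 810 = 503.98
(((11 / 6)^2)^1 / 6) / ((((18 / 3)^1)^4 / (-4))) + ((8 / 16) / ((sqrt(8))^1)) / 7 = -121 / 69984 + sqrt(2) / 56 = 0.02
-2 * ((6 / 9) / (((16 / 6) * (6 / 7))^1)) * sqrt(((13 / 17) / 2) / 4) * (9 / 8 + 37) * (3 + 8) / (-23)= 23485 * sqrt(442) / 150144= 3.29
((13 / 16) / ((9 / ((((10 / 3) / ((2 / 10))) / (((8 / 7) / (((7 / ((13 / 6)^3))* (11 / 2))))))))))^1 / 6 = 13475 / 16224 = 0.83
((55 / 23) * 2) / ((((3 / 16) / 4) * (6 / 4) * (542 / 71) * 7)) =499840 / 392679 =1.27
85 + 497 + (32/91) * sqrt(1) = 52994/91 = 582.35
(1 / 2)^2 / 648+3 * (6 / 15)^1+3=54437 / 12960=4.20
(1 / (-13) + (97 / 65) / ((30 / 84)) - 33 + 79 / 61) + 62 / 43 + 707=580397784 / 852475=680.84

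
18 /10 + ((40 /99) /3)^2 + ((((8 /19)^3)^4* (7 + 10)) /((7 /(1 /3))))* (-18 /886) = 5503700329361799195170821 /3027107754765037967537745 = 1.82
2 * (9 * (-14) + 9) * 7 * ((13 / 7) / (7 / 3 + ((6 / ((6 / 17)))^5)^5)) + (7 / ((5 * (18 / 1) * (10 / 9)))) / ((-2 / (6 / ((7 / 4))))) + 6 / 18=138495057896361657094549679443199 / 649195583889195267630701623994175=0.21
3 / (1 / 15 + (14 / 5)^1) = 45 / 43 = 1.05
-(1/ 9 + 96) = -865/ 9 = -96.11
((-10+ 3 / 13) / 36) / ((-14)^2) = -127 / 91728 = -0.00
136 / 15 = 9.07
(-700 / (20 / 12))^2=176400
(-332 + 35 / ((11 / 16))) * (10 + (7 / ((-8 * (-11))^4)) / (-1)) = -463564507869 / 164916224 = -2810.91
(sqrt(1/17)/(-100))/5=-sqrt(17)/8500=-0.00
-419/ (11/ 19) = -7961/ 11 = -723.73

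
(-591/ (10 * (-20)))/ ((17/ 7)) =4137/ 3400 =1.22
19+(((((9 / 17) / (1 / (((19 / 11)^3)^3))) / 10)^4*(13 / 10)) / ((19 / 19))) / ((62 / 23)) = 21574307944574085151966994764842824072342904635457659 / 16007519542872526985065259485979017351417302200000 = 1347.76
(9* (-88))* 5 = -3960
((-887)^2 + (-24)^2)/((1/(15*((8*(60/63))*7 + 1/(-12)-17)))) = 1712475375/4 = 428118843.75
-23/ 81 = -0.28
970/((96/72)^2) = 4365/8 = 545.62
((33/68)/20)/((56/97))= 3201/76160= 0.04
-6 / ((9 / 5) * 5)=-2 / 3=-0.67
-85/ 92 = -0.92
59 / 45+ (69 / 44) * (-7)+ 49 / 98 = -18149 / 1980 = -9.17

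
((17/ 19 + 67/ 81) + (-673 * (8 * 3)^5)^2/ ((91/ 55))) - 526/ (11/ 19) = 26738469208439416996725824/ 1540539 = 17356567544501902903.29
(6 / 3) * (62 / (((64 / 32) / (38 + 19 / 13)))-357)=22524 / 13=1732.62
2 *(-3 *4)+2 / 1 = -22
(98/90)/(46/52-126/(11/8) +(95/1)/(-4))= -28028/2947275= -0.01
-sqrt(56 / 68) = -sqrt(238) / 17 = -0.91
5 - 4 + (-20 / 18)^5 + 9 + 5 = 785735 / 59049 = 13.31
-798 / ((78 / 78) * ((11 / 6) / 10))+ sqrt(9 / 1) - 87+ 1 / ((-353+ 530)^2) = -1528980505 / 344619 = -4436.73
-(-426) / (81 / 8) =1136 / 27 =42.07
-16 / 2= -8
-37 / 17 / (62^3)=-37 / 4051576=-0.00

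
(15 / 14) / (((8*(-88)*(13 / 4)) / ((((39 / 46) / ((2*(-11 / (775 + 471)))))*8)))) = 4005 / 22264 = 0.18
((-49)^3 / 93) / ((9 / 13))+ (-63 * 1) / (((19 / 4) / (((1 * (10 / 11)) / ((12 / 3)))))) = -320179643 / 174933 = -1830.30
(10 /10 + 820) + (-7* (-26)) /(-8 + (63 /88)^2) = 46194635 /57983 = 796.69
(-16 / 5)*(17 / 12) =-68 / 15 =-4.53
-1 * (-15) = 15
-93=-93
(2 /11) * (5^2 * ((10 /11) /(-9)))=-500 /1089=-0.46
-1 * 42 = -42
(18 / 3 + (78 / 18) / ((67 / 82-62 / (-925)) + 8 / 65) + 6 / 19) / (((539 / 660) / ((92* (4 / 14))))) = 341.77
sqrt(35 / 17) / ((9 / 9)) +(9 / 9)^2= 1 +sqrt(595) / 17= 2.43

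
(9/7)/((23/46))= 18/7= 2.57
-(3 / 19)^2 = -9 / 361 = -0.02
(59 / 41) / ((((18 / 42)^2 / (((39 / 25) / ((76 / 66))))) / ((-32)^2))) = 211667456 / 19475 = 10868.68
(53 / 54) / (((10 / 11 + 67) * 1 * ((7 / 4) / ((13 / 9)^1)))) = 0.01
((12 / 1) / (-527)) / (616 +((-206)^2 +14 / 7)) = -6 / 11344729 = -0.00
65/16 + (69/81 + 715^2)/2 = 110426539/432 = 255616.99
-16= -16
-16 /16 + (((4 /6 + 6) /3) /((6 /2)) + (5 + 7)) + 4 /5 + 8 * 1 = 2773 /135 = 20.54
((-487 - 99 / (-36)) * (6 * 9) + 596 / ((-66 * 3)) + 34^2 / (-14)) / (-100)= 36361823 / 138600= 262.35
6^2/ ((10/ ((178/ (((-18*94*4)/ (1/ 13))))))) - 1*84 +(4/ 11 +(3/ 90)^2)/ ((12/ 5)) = -1217357651/ 14517360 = -83.86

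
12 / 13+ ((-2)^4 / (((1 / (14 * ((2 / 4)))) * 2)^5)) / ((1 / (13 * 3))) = 8521173 / 26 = 327737.42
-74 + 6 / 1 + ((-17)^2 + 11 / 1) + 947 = 1179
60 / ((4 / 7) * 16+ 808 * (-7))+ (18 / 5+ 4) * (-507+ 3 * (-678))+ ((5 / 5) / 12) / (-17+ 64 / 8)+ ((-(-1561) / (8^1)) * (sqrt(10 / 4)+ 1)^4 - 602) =-4103556797 / 263520+ 10927 * sqrt(10) / 8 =-11252.81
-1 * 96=-96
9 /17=0.53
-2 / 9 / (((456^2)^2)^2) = -1 / 8412619669046896361472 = -0.00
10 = 10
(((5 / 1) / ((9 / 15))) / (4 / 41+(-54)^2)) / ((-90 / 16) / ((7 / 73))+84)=205 / 1817739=0.00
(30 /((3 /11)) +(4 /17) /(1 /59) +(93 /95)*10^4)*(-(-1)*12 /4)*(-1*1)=-9606042 /323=-29740.07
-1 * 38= -38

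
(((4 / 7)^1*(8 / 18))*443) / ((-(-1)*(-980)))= -1772 / 15435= -0.11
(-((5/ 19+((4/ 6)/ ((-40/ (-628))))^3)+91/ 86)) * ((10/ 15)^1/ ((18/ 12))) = -12661383574/ 24816375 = -510.20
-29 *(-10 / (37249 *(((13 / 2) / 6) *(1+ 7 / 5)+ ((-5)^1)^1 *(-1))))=725 / 707731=0.00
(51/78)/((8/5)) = 85/208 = 0.41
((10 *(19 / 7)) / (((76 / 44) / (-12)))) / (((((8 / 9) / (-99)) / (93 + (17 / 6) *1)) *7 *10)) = 5635575 / 196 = 28752.93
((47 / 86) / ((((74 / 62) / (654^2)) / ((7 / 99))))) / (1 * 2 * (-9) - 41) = -242348638 / 1032559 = -234.71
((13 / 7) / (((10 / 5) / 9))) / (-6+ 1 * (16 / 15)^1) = -1755 / 1036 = -1.69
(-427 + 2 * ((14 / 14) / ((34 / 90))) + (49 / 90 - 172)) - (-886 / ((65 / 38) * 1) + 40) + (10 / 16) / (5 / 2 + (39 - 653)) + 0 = -5604258883 / 48650940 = -115.19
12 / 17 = 0.71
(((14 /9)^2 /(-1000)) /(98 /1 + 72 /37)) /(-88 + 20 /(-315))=12691 /46162134000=0.00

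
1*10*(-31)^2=9610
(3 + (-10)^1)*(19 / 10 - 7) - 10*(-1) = 457 / 10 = 45.70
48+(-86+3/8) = -301/8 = -37.62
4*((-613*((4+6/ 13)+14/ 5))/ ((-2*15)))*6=1157344/ 325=3561.06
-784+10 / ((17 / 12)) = -776.94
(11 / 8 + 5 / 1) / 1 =51 / 8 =6.38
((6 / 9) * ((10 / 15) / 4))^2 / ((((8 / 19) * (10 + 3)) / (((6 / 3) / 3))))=19 / 12636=0.00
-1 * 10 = -10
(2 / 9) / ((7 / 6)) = 4 / 21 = 0.19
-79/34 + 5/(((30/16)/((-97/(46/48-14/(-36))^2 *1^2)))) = -477679/3298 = -144.84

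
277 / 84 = 3.30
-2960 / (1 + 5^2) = -1480 / 13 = -113.85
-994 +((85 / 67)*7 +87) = -60174 / 67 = -898.12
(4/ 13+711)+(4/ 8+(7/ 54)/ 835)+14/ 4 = 419292001/ 586170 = 715.31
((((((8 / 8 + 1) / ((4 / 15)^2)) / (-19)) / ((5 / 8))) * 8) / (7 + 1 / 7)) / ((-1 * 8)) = 63 / 190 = 0.33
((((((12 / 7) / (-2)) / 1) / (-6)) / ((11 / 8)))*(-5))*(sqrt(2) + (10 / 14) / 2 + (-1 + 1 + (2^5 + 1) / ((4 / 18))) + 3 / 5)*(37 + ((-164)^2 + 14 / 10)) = -5635753856 / 2695 - 1077376*sqrt(2) / 77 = -2110976.34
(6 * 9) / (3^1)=18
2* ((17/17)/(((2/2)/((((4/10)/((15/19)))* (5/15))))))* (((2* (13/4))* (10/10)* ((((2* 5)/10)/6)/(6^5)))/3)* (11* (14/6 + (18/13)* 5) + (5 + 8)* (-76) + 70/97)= -63644053/4582202400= -0.01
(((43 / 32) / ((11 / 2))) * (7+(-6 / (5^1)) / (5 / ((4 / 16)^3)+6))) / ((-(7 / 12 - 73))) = 367779 / 15581170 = 0.02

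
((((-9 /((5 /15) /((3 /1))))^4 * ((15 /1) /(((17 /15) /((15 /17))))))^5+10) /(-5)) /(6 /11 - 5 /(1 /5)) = 142394083358755220424851717911628980590397951926328700503 /542302359220781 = 262573232326256651261641400000000000000000.00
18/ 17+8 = 9.06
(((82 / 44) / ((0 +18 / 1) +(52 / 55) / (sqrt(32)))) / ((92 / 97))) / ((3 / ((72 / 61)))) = 118116900 / 2749923493 - 775515 * sqrt(2) / 2749923493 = 0.04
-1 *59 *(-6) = 354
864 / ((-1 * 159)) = -288 / 53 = -5.43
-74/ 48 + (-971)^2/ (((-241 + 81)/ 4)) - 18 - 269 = -715787/ 30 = -23859.57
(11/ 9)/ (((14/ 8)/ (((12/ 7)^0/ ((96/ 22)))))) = 121/ 756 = 0.16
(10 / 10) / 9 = 1 / 9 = 0.11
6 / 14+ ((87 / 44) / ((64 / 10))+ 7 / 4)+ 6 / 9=93263 / 29568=3.15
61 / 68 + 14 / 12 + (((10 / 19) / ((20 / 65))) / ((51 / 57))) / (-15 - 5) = 803 / 408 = 1.97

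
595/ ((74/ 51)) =30345/ 74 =410.07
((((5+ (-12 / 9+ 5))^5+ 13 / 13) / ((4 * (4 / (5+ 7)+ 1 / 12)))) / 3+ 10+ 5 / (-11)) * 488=4776864.00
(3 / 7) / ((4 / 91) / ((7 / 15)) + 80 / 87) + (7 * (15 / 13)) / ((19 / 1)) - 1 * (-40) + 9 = 691711937 / 13876460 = 49.85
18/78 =3/13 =0.23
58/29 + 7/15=37/15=2.47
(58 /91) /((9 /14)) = 116 /117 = 0.99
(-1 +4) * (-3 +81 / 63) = -36 / 7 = -5.14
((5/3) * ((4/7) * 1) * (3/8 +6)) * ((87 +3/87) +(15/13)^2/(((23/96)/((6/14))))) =2998575430/5523427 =542.88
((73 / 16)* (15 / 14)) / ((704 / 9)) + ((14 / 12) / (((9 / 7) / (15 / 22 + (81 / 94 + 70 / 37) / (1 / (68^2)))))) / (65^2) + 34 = 1151134178092183 / 31283168716800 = 36.80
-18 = -18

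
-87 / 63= -1.38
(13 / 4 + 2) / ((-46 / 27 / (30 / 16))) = -8505 / 1472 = -5.78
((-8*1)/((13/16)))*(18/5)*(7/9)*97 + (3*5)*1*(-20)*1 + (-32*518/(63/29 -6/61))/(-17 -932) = -51632705468/17409405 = -2965.79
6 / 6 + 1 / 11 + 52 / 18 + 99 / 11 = 1285 / 99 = 12.98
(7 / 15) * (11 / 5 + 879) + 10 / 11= 340012 / 825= 412.14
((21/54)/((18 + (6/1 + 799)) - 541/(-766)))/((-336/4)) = -383/68143572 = -0.00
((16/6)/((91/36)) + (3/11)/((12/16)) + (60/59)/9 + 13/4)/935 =3388741/662641980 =0.01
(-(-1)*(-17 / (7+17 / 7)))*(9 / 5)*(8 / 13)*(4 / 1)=-5712 / 715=-7.99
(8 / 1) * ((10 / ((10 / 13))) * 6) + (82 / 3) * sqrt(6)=82 * sqrt(6) / 3 + 624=690.95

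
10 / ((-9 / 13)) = -130 / 9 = -14.44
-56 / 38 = -28 / 19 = -1.47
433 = 433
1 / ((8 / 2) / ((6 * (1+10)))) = 33 / 2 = 16.50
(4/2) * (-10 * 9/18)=-10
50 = 50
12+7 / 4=55 / 4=13.75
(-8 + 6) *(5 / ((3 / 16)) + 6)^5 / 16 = -1129900996 / 243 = -4649798.34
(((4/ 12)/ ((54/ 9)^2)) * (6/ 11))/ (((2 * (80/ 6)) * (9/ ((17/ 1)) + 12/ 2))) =17/ 586080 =0.00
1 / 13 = 0.08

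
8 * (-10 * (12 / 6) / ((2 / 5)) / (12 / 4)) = -400 / 3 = -133.33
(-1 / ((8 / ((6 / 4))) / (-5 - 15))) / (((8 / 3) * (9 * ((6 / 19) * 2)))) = 95 / 384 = 0.25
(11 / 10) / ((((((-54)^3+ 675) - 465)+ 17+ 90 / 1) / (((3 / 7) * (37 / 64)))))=-1221 / 704018560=-0.00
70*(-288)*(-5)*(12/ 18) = 67200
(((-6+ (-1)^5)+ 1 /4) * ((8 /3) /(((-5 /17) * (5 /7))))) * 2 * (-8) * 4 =-137088 /25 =-5483.52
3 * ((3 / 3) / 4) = 3 / 4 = 0.75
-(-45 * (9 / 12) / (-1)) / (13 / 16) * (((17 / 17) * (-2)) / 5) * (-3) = -648 / 13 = -49.85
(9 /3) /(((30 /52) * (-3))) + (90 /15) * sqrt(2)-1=-41 /15 + 6 * sqrt(2)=5.75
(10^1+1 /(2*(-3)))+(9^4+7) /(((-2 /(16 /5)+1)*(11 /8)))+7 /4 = 560979 /44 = 12749.52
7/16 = 0.44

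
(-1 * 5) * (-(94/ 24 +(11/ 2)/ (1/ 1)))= 565/ 12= 47.08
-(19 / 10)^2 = -3.61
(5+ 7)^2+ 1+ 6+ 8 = 159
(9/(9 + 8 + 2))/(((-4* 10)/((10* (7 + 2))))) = -81/76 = -1.07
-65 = -65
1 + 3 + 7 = 11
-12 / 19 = -0.63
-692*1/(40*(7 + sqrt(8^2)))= -173/150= -1.15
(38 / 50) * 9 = 171 / 25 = 6.84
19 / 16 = 1.19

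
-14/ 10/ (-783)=7/ 3915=0.00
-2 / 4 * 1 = -1 / 2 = -0.50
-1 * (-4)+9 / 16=73 / 16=4.56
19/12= 1.58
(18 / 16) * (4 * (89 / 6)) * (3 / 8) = 801 / 32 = 25.03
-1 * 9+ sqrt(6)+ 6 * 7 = sqrt(6)+ 33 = 35.45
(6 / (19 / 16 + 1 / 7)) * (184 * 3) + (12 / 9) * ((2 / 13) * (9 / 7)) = 33759480 / 13559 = 2489.82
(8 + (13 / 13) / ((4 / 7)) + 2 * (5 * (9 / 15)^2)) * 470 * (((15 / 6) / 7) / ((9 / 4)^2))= 83660 / 189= 442.65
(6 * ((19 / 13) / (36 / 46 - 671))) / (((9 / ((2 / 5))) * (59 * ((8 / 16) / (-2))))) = 6992 / 177349575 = 0.00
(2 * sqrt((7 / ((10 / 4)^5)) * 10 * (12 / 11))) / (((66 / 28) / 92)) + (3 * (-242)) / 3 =-172.97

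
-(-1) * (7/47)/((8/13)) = 0.24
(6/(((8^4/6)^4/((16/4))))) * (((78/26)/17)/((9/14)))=567/18691697672192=0.00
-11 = -11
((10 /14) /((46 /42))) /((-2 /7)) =-105 /46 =-2.28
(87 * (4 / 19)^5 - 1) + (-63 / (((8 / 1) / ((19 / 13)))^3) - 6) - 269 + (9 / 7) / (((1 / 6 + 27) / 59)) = -869360146720732971 / 3177998347736576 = -273.56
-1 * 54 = -54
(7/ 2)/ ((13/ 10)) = 35/ 13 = 2.69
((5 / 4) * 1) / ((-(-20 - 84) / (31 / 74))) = 155 / 30784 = 0.01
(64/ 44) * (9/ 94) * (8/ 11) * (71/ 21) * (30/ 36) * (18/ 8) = 25560/ 39809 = 0.64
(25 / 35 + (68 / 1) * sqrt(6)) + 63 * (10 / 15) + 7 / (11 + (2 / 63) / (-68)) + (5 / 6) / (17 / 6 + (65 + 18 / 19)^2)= 209.92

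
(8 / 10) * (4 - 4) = 0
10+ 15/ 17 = 185/ 17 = 10.88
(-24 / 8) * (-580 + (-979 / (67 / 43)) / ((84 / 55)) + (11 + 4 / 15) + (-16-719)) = 48263731 / 9380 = 5145.39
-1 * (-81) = 81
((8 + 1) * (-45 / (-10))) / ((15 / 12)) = 162 / 5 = 32.40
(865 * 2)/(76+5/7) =12110/537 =22.55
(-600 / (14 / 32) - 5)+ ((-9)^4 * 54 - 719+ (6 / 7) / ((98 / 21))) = 352198.76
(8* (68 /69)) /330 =0.02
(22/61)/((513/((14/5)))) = 308/156465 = 0.00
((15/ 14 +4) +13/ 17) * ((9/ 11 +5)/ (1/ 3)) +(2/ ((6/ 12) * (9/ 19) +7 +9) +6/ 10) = 414286619/ 4038265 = 102.59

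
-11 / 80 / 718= -11 / 57440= -0.00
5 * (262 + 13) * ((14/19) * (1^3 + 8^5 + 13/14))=630821125/19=33201111.84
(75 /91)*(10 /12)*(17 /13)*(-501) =-1064625 /2366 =-449.97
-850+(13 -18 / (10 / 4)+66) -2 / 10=-3892 / 5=-778.40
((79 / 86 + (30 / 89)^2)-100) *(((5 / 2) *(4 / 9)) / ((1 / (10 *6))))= -6741744100 / 1021809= -6597.85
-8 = -8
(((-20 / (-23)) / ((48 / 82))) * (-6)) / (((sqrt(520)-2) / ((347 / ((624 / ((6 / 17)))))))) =-71135 * sqrt(130) / 10491312-71135 / 10491312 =-0.08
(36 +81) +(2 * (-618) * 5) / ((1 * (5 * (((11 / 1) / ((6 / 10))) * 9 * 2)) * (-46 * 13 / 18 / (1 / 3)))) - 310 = -3173267 / 16445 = -192.96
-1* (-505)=505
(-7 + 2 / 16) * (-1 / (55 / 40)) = 5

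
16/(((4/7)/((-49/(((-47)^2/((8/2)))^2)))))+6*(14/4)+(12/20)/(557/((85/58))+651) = 8979187541440/427660122521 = 21.00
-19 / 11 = -1.73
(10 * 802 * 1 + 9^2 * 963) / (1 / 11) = 946253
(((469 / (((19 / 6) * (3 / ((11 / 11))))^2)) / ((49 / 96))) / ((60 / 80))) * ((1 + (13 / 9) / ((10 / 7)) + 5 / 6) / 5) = 4390912 / 568575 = 7.72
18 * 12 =216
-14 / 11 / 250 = -7 / 1375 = -0.01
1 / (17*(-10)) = -1 / 170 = -0.01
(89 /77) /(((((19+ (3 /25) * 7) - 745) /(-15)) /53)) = 589625 /465311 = 1.27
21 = 21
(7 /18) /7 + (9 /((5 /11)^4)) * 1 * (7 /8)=8303947 /45000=184.53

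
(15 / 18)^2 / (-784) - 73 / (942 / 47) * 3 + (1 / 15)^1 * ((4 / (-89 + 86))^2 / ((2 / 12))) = -75451907 / 7385280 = -10.22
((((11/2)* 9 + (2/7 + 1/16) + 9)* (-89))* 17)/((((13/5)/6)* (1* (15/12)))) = -2301273/14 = -164376.64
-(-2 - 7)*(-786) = -7074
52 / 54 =26 / 27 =0.96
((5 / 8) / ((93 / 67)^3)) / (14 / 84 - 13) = -1503815 / 82580652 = -0.02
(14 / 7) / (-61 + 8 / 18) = -18 / 545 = -0.03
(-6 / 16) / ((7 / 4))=-3 / 14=-0.21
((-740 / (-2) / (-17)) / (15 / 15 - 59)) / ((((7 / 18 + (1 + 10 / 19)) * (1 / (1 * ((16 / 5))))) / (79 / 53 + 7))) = 18221760 / 3422899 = 5.32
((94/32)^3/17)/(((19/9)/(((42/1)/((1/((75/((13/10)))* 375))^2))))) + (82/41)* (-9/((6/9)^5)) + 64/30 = 5820652923327432413/419228160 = 13884212652.43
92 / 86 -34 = -1416 / 43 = -32.93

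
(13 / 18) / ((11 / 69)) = 299 / 66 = 4.53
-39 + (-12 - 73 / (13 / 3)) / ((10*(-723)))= -244349 / 6266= -39.00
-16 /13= -1.23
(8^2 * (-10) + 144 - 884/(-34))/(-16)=235/8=29.38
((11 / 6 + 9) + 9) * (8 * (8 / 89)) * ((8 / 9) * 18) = 60928 / 267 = 228.19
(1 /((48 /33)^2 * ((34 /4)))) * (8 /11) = 11 /272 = 0.04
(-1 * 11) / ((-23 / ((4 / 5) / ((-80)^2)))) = 11 / 184000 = 0.00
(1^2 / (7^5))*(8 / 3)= 8 / 50421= 0.00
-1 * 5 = -5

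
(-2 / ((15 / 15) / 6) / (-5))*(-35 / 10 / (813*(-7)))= 2 / 1355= 0.00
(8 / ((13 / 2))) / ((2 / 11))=88 / 13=6.77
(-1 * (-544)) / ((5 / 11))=5984 / 5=1196.80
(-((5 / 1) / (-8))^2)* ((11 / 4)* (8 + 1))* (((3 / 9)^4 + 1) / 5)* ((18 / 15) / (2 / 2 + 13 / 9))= -123 / 128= -0.96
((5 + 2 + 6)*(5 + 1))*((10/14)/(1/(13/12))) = 845/14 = 60.36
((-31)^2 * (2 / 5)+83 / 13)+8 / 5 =5101 / 13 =392.38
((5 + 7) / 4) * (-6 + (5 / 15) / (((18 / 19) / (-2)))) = -181 / 9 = -20.11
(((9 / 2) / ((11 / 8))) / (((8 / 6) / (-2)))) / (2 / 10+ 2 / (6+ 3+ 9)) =-1215 / 77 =-15.78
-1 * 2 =-2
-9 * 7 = -63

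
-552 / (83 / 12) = -6624 / 83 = -79.81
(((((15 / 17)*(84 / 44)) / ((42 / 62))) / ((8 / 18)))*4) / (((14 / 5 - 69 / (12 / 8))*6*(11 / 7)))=-5425 / 98736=-0.05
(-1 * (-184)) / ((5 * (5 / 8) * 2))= 29.44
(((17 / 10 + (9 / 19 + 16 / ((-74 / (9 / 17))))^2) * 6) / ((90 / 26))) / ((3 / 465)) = 1052775964721 / 2142396015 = 491.40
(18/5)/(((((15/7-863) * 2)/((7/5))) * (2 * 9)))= -0.00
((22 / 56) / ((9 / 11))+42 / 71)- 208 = -3702361 / 17892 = -206.93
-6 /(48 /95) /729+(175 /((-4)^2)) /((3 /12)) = 255055 /5832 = 43.73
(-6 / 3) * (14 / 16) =-7 / 4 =-1.75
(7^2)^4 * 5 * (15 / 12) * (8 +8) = 576480100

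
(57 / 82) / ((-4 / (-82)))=57 / 4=14.25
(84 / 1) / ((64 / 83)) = 1743 / 16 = 108.94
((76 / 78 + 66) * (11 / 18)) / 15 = 14366 / 5265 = 2.73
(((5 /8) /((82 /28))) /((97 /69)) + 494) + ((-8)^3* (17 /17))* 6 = -2577.85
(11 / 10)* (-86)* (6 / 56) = -1419 / 140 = -10.14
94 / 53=1.77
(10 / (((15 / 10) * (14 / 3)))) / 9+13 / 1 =829 / 63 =13.16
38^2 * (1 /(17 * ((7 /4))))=5776 /119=48.54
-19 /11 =-1.73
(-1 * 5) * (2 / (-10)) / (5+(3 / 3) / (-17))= 17 / 84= 0.20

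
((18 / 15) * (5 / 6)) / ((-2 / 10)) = -5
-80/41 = -1.95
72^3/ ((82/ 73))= 13623552/ 41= 332281.76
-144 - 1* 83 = -227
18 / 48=3 / 8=0.38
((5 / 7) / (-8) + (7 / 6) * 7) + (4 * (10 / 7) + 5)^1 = 451 / 24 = 18.79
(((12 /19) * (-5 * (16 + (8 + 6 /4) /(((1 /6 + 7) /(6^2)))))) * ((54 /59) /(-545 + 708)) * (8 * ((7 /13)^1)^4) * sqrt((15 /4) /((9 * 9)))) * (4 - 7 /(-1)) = -104207241600 * sqrt(15) /224406318929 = -1.80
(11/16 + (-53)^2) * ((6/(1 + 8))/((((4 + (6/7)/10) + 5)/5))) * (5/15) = 291375/848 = 343.60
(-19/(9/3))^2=361/9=40.11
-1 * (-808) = 808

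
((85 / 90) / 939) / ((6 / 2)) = 17 / 50706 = 0.00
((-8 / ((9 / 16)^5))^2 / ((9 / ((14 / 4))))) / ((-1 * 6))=-123145302310912 / 94143178827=-1308.06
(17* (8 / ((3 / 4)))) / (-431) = -0.42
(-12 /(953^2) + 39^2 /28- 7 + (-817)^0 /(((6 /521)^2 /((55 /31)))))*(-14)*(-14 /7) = 95247928348396 /253390311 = 375894.12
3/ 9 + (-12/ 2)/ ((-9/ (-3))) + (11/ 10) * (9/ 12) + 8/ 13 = -353/ 1560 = -0.23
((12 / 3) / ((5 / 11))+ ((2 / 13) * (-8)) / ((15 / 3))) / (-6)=-278 / 195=-1.43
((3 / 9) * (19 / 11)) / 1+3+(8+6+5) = 745 / 33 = 22.58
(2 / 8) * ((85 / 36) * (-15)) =-425 / 48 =-8.85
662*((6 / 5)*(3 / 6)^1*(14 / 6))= 4634 / 5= 926.80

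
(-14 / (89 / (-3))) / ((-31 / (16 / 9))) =-224 / 8277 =-0.03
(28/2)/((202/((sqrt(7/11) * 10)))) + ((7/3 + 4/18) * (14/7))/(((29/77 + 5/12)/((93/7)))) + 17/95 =70 * sqrt(77)/1111 + 5973141/69635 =86.33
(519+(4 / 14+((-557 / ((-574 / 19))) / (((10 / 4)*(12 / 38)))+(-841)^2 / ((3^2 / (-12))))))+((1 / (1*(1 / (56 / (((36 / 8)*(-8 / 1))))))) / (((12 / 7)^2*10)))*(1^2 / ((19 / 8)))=-416295085373 / 441693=-942498.72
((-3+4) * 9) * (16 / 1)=144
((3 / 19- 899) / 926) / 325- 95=-271615914 / 2859025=-95.00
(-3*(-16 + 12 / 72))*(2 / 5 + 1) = 133 / 2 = 66.50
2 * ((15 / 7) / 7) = 30 / 49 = 0.61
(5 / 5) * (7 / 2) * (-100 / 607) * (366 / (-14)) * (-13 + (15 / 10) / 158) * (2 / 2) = -18780375 / 95906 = -195.82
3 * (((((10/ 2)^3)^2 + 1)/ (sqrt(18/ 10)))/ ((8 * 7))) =7813 * sqrt(5)/ 28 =623.94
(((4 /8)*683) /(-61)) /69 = -683 /8418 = -0.08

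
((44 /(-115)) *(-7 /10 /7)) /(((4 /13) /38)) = 2717 /575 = 4.73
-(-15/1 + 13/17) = 14.24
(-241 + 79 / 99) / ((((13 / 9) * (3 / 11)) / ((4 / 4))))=-609.74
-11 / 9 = -1.22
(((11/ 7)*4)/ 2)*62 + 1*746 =6586/ 7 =940.86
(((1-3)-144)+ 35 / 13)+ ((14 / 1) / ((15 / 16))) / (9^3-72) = -143.28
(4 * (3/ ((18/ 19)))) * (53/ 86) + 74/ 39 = 16273/ 1677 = 9.70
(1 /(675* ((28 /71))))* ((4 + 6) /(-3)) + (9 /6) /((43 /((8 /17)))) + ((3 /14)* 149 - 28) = 1164226 /296055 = 3.93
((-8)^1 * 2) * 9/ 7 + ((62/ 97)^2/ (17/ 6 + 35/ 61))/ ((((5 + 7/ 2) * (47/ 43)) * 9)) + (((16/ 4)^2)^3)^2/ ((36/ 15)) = 32004785199080864/ 4578334719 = 6990486.10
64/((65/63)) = 4032/65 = 62.03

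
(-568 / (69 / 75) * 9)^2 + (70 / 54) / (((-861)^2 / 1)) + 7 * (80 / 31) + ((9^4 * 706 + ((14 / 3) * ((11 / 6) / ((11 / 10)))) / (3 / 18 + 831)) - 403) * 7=14801614710889102124558 / 233845362237753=63296592.97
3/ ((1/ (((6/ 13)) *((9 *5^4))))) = 101250/ 13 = 7788.46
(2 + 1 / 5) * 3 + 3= 48 / 5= 9.60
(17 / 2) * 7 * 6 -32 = 325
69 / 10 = 6.90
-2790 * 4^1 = -11160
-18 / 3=-6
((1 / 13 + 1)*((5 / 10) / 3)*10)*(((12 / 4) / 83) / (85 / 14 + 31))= 980 / 560001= 0.00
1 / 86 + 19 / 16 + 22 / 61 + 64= 2751413 / 41968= 65.56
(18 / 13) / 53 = 18 / 689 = 0.03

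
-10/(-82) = 5/41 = 0.12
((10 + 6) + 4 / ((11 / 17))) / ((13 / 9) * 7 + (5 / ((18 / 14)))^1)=122 / 77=1.58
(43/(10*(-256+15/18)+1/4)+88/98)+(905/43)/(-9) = -846149497/580590171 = -1.46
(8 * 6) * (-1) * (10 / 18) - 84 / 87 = -2404 / 87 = -27.63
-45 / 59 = -0.76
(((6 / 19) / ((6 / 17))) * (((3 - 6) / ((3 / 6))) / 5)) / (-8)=0.13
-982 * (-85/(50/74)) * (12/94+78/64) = 125079795/752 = 166329.51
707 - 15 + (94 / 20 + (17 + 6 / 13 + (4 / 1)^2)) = 94921 / 130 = 730.16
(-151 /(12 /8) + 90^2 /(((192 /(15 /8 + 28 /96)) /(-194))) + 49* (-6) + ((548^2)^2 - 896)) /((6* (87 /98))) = 212109177419209 /12528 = 16930809180.97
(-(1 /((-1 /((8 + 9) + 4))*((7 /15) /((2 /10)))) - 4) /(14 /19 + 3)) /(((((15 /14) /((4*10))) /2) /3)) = 55328 /71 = 779.27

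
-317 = -317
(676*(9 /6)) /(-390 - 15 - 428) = -1014 /833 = -1.22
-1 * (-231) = 231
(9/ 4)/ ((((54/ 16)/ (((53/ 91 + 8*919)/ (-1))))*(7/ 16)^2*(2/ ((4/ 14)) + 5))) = -85642880/ 40131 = -2134.08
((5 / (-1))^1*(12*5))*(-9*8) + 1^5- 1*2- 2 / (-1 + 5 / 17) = 21601.83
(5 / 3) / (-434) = -0.00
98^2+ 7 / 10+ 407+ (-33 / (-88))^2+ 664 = 3416269 / 320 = 10675.84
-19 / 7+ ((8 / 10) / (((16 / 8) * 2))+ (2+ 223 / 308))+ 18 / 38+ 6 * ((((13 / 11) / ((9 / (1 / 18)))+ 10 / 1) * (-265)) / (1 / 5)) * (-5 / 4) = 19641512636 / 197505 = 99448.18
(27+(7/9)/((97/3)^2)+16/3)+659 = 19514287/28227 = 691.33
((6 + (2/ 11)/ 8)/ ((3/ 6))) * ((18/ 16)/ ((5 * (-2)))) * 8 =-477/ 44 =-10.84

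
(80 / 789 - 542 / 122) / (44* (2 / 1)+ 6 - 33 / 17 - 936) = 3551963 / 690506763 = 0.01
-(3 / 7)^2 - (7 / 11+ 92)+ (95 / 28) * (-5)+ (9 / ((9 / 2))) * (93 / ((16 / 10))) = 3485 / 539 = 6.47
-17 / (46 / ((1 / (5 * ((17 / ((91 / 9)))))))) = -91 / 2070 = -0.04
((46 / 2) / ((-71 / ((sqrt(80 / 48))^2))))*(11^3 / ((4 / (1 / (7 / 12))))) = -153065 / 497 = -307.98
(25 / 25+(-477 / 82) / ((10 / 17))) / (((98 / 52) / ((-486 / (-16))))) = -23025951 / 160720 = -143.27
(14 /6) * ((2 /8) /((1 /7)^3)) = 2401 /12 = 200.08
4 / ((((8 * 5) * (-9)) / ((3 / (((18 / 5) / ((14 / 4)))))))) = -0.03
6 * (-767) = -4602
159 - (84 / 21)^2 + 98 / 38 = 2766 / 19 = 145.58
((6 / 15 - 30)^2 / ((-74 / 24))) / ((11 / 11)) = -7104 / 25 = -284.16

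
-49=-49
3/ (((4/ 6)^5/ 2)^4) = 10460353203/ 65536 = 159612.32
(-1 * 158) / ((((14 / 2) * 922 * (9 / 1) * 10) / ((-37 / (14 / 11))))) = 32153 / 4066020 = 0.01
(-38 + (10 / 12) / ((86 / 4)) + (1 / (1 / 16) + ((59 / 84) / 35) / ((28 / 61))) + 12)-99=-128513961 / 1179920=-108.92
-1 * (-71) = 71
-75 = -75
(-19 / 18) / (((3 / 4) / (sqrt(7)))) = -38 * sqrt(7) / 27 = -3.72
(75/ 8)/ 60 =5/ 32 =0.16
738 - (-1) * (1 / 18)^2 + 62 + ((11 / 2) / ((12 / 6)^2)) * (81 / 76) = 801.47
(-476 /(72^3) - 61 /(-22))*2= 2844707 /513216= 5.54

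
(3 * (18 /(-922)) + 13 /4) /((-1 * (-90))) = 1177 /33192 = 0.04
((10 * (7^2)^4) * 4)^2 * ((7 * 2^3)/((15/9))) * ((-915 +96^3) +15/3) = 1579045606312375403381760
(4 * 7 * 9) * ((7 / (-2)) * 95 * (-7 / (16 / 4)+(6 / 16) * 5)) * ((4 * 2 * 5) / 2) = -209475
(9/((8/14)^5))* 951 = 143851113/1024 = 140479.60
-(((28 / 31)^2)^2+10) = -10.67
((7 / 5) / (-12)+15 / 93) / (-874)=-83 / 1625640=-0.00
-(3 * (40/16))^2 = -225/4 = -56.25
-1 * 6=-6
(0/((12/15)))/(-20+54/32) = 0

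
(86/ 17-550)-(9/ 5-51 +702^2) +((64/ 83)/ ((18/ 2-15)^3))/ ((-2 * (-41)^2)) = -157957184213498/ 320205285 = -493299.74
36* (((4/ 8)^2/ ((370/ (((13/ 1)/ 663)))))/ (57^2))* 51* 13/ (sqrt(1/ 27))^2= 351/ 133570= 0.00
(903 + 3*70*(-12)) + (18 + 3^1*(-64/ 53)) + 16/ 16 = -84886/ 53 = -1601.62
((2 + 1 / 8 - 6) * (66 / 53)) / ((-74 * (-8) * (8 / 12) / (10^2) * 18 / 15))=-127875 / 125504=-1.02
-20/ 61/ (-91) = 20/ 5551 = 0.00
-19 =-19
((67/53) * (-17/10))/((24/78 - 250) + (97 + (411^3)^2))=-14807/33210097694120339240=-0.00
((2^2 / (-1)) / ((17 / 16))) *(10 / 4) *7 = -1120 / 17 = -65.88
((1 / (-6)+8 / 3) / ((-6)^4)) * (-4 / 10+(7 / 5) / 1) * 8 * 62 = 0.96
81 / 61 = 1.33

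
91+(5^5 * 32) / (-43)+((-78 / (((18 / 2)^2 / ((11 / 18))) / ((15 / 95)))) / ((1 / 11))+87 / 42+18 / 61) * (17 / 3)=-377571501679 / 169545474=-2226.96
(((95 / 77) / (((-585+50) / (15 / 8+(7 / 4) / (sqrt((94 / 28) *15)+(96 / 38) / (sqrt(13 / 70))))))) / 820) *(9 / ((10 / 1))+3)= 741 *(48412+10080 *sqrt(910)+3705 *sqrt(9870)) / (540478400 *(-247 *sqrt(9870)- 672 *sqrt(910)))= -0.00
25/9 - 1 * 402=-399.22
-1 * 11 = -11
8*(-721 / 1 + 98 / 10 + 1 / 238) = -3385292 / 595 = -5689.57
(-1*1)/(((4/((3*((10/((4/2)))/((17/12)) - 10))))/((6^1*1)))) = 495/17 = 29.12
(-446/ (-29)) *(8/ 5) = 3568/ 145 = 24.61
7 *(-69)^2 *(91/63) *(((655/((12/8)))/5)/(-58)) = -6306209/87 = -72485.16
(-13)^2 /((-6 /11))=-1859 /6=-309.83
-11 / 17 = -0.65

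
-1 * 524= -524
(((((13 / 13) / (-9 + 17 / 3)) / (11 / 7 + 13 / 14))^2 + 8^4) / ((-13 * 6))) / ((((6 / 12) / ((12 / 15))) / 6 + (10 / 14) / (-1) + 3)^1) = -143360504 / 6524375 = -21.97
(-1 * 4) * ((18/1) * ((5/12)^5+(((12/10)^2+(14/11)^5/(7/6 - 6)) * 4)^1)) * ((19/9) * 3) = -1660978005515033/1210588156800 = -1372.04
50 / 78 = 25 / 39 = 0.64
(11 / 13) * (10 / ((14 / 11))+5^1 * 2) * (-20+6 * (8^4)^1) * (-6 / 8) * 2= -7235250 / 13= -556557.69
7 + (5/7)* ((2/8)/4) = 789/112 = 7.04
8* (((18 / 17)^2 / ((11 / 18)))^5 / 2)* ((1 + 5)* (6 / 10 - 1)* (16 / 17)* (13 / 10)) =-244.07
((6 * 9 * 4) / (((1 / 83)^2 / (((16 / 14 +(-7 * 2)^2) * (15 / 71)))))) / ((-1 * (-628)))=7700524200 / 78029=98687.98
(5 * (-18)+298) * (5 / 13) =80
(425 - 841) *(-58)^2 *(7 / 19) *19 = -9795968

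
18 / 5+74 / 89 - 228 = -99488 / 445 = -223.57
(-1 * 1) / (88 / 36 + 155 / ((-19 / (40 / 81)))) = 1539 / 2438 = 0.63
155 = 155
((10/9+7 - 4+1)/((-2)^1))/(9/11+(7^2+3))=-253/5229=-0.05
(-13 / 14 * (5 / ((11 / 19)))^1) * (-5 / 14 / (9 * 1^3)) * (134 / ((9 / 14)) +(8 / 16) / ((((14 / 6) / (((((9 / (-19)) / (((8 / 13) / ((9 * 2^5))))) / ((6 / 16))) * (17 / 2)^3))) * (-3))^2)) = 17396572630704475 / 40646529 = 427996511.85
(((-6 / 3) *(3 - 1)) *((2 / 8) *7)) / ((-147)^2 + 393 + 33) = -7 / 22035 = -0.00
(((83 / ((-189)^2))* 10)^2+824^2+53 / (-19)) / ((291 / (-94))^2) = 70847.15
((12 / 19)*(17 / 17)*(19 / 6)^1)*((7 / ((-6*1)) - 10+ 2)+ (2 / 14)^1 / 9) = -1153 / 63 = -18.30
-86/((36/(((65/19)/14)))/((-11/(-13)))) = -2365/4788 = -0.49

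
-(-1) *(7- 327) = -320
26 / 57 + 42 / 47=3616 / 2679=1.35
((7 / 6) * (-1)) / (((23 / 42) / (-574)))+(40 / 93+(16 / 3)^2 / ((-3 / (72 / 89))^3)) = 1222.74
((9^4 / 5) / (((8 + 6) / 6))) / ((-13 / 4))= -78732 / 455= -173.04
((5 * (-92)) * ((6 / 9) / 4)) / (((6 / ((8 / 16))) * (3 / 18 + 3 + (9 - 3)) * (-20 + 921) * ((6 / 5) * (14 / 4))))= -115 / 624393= -0.00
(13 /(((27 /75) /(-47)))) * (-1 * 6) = 30550 /3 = 10183.33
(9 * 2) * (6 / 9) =12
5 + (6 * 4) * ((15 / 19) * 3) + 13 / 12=14347 / 228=62.93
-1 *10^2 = -100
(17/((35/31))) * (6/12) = 527/70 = 7.53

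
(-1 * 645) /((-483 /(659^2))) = 93370415 /161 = 579940.47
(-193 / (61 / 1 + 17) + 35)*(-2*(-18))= 1170.92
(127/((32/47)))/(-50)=-5969/1600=-3.73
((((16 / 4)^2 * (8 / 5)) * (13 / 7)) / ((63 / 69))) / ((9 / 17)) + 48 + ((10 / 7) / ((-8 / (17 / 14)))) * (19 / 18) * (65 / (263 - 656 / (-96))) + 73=18789133253 / 85677480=219.30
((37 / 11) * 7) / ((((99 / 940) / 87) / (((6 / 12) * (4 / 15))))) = 2824136 / 1089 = 2593.33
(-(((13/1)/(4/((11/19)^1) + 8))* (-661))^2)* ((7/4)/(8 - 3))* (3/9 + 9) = -437795278921/403440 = -1085155.86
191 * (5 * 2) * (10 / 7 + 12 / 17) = 485140 / 119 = 4076.81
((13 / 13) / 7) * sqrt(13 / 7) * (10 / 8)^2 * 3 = 75 * sqrt(91) / 784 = 0.91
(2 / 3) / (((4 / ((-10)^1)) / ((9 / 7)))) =-15 / 7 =-2.14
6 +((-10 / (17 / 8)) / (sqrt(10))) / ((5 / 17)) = 6 -8 * sqrt(10) / 5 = 0.94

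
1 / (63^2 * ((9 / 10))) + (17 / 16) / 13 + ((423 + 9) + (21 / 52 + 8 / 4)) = 3228216013 / 7429968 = 434.49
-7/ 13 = -0.54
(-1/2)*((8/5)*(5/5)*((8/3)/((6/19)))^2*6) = -46208/135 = -342.28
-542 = -542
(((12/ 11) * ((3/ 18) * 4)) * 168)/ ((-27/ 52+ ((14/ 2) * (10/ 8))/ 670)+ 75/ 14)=65554944/ 2602721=25.19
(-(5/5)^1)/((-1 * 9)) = 1/9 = 0.11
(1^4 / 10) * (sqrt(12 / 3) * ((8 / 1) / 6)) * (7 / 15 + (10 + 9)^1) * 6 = 2336 / 75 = 31.15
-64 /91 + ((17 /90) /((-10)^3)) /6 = -34561547 /49140000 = -0.70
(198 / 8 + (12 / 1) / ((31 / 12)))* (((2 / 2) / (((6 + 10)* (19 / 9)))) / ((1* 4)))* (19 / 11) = 32805 / 87296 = 0.38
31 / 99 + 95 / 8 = 9653 / 792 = 12.19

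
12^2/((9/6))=96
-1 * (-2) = 2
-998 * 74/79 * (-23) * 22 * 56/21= 298952896/237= 1261404.62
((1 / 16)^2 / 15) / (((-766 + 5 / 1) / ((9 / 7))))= -3 / 6818560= -0.00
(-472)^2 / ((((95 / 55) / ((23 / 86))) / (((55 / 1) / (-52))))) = -36484.79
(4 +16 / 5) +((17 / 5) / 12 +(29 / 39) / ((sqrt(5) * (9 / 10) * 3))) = 58 * sqrt(5) / 1053 +449 / 60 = 7.61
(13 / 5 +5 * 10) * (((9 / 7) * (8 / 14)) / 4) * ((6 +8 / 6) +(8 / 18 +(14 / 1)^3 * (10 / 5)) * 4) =10396390 / 49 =212171.22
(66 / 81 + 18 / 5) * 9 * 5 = 596 / 3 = 198.67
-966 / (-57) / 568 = 0.03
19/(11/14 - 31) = -266/423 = -0.63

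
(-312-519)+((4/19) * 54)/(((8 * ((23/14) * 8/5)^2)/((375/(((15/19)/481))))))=390693291/8464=46159.42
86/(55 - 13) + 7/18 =307/126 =2.44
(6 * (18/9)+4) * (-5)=-80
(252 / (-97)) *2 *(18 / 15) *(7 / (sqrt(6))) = -3528 *sqrt(6) / 485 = -17.82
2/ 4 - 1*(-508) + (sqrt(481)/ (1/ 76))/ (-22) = 1017/ 2 - 38*sqrt(481)/ 11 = 432.74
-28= -28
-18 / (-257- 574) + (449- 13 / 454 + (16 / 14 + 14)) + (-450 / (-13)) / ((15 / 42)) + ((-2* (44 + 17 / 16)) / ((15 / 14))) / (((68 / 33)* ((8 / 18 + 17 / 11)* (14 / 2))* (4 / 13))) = 3382087281485327 / 6132141171520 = 551.53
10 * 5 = 50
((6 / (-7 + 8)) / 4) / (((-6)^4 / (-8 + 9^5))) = 59041 / 864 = 68.33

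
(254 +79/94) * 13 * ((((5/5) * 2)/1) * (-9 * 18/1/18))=-2802735/47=-59632.66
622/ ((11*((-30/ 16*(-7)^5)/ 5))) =4976/ 554631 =0.01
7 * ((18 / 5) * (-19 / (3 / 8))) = -6384 / 5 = -1276.80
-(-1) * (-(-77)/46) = 77/46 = 1.67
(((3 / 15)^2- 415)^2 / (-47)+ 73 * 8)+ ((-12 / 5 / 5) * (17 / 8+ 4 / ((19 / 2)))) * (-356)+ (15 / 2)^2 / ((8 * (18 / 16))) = -5890084851 / 2232500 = -2638.34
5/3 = 1.67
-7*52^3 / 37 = -984256 / 37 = -26601.51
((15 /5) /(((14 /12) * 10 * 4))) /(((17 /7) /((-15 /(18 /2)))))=-3 /68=-0.04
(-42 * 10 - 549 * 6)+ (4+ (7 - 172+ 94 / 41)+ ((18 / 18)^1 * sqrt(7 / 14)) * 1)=-158781 / 41+ sqrt(2) / 2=-3872.00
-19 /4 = -4.75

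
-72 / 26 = -36 / 13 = -2.77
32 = 32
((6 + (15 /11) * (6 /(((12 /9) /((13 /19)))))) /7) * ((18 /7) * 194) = 151902 /209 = 726.80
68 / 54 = 34 / 27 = 1.26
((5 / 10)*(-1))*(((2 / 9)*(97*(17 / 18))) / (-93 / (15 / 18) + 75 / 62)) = 15035 / 163053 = 0.09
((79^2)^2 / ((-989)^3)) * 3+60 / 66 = 8388264017 / 10640978359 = 0.79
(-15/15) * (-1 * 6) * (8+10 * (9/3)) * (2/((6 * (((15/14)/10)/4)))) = 2837.33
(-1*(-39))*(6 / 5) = 234 / 5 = 46.80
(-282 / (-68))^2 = 19881 / 1156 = 17.20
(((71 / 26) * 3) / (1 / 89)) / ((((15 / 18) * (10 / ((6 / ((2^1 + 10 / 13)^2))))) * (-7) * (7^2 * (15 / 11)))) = -903617 / 6174000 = -0.15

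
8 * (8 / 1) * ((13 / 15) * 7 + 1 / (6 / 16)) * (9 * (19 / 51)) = 159296 / 85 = 1874.07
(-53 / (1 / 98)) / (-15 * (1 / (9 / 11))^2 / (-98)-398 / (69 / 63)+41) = 316096452 / 19606175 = 16.12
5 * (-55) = -275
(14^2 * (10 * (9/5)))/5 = 3528/5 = 705.60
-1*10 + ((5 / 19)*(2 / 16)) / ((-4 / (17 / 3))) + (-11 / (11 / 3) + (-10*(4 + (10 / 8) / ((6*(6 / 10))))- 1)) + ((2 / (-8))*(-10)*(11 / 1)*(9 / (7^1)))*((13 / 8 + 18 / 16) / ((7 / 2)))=-7973647 / 268128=-29.74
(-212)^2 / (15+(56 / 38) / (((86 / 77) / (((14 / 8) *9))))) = 73438496 / 58467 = 1256.07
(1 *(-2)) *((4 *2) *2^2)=-64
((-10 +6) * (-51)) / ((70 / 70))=204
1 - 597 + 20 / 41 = -24416 / 41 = -595.51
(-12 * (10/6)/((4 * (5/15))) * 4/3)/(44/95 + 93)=-1900/8879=-0.21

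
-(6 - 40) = 34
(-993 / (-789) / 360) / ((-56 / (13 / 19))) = -4303 / 100739520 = -0.00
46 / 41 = 1.12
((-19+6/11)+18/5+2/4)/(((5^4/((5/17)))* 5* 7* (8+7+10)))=-1579/204531250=-0.00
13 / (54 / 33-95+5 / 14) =-2002 / 14323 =-0.14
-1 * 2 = -2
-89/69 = -1.29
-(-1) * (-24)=-24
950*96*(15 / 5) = 273600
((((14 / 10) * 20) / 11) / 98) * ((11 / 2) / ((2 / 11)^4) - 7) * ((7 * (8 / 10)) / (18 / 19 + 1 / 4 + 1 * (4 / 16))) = 3055713 / 6050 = 505.08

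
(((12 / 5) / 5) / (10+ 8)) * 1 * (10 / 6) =2 / 45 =0.04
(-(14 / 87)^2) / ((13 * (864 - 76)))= -0.00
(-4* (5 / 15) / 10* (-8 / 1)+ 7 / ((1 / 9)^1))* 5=961 / 3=320.33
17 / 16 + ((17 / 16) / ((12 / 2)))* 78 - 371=-2849 / 8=-356.12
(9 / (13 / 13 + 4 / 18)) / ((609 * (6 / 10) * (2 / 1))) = 45 / 4466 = 0.01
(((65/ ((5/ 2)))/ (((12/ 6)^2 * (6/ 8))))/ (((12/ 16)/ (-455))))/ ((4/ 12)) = -47320/ 3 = -15773.33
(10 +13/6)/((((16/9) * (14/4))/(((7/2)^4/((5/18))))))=676053/640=1056.33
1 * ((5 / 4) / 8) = 5 / 32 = 0.16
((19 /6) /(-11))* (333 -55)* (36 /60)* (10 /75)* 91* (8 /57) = -202384 /2475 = -81.77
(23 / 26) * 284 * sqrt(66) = 3266 * sqrt(66) / 13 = 2041.01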